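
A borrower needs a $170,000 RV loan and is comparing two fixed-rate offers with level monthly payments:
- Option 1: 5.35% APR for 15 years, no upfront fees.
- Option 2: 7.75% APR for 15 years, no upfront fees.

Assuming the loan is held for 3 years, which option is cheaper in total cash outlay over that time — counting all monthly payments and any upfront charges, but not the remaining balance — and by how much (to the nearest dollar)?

Option 1 by $8,086

Option 1: at 5.35% the monthly rate is 0.0044583, so the payment is 170,000 × 0.0044583 / (1 − 1.0044583^−180) = $1,375.55.
Option 2: at 7.75% the monthly rate is 0.0064583, so the payment is 170,000 × 0.0064583 / (1 − 1.0064583^−180) = $1,600.17.
Over 36 months: Option 1 costs 36 × $1,375.55 = $49,519.80; Option 2 costs 36 × $1,600.17 = $57,606.12.
Option 1 is cheaper by $57,606.12 − $49,519.80 = $8,086.32.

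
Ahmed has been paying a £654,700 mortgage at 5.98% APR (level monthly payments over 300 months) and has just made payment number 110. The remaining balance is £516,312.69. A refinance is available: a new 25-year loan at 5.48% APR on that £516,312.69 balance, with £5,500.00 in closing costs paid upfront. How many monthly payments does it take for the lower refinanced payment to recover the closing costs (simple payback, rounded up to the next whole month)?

6 months

Current payment = 654,700 × 5.98%/12 / (1 − (1+0.0049833)^−300) = £4,210.24.
Refinanced payment = 516,312.69 × 0.0045667 / (1 − (1+0.0045667)^−300) = £3,164.45.
Monthly savings = £4,210.24 − £3,164.45 = £1,045.79.
Break-even = £5,500.00 / £1,045.79 = 5.26 → 6 months.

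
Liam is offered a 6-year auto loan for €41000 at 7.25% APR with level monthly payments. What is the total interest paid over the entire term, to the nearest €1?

€9,684

Monthly rate = 7.25%/12 = 0.0060417; payment = 41,000 × 0.0060417 / (1 − (1+0.0060417)^−72) = €703.94.
Total paid = 72 × €703.94 = €50,683.68; interest = €50,683.68 − €41,000 = €9,683.68.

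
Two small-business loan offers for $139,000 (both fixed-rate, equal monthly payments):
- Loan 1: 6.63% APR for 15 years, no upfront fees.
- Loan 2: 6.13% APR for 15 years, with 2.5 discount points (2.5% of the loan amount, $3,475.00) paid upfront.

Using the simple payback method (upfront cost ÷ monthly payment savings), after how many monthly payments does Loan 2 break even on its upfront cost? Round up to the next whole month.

Loan 1: monthly rate = 6.63%/12 = 0.0055250; payment = 139,000 × 0.0055250 / (1 − (1+0.0055250)^−180) = $1,220.80.
Loan 2: monthly rate = 6.13%/12 = 0.0051083; payment = 139,000 × 0.0051083 / (1 − (1+0.0051083)^−180) = $1,182.75.
Monthly savings = $1,220.80 − $1,182.75 = $38.05.
Break-even = $3,475.00 / $38.05 = 91.33 → 92 months.

92 months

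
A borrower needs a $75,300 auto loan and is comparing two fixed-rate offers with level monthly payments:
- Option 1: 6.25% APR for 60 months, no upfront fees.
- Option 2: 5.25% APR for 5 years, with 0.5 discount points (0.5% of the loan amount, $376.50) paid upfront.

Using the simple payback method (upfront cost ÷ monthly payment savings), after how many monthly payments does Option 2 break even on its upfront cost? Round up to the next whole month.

11 months

Option 1: at 6.25% the monthly rate is 0.0052083, so the payment is 75,300 × 0.0052083 / (1 − 1.0052083^−60) = $1,464.53.
Option 2: monthly rate = 5.25%/12 = 0.0043750; payment = 75,300 × 0.0043750 / (1 − (1+0.0043750)^−60) = $1,429.64.
Monthly savings = $1,464.53 − $1,429.64 = $34.89.
Break-even = $376.50 / $34.89 = 10.79 → 11 months.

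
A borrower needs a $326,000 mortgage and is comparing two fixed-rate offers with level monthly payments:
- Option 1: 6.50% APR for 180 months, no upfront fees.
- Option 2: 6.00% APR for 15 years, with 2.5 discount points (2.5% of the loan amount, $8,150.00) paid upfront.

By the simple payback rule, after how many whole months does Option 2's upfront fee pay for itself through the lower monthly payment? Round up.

92 months

Option 1: monthly rate = 6.5%/12 = 0.0054167; payment = 326,000 × 0.0054167 / (1 − (1+0.0054167)^−180) = $2,839.81.
Option 2: at 6.00% the monthly rate is 0.0050000, so the payment is 326,000 × 0.0050000 / (1 − 1.0050000^−180) = $2,750.97.
Monthly savings = $2,839.81 − $2,750.97 = $88.84.
Break-even = $8,150.00 / $88.84 = 91.74 → 92 months.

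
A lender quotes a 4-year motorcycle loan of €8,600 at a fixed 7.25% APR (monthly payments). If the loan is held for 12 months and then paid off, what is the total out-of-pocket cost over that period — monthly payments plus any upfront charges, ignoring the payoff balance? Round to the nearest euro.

At 7.25% the monthly rate is 0.0060417, so the payment is 8,600 × 0.0060417 / (1 − 1.0060417^−48) = €206.94.
Total outlay = 12 × €206.94 = €2,483.28.

€2,483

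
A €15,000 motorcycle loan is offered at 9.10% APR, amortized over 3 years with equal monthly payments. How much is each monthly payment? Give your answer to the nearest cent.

Monthly rate = 9.1%/12 = 0.0075833; payment = 15,000 × 0.0075833 / (1 − (1+0.0075833)^−36) = €477.69.

€477.69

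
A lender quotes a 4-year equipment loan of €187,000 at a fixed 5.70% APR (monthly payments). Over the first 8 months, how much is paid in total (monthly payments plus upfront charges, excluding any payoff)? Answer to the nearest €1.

€34,928

At 5.70% the monthly rate is 0.0047500, so the payment is 187,000 × 0.0047500 / (1 − 1.0047500^−48) = €4,366.03.
Total outlay = 8 × €4,366.03 = €34,928.24.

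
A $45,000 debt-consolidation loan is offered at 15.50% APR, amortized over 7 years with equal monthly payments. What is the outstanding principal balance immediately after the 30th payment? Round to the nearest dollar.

$34,100

With monthly rate i = 15.5%/12 = 0.0129167, the balance after k of n payments is P · [(1+i)^n − (1+i)^k] / [(1+i)^n − 1].
(1+0.0129167)^84 = 2.93895028 and (1+0.0129167)^30 = 1.46964186, so the balance is 45,000 × (2.93895028 − 1.46964186) / (2.93895028 − 1) = $34,100.35.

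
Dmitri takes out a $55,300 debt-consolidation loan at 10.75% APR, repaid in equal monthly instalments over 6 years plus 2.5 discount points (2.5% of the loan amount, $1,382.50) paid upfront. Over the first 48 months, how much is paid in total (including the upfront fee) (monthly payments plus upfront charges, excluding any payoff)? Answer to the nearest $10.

At 10.75% the monthly rate is 0.0089583, so the payment is 55,300 × 0.0089583 / (1 − 1.0089583^−72) = $1,045.52.
Total outlay = 48 × $1,045.52 + $1,382.50 = $51,567.46.

$51,570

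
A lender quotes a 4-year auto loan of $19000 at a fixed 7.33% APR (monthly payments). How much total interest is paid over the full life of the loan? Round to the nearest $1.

Monthly rate = 7.33%/12 = 0.0061083; payment = 19,000 × 0.0061083 / (1 − (1+0.0061083)^−48) = $457.89.
Total paid = 48 × $457.89 = $21,978.72; interest = $21,978.72 − $19,000 = $2,978.72.

$2,979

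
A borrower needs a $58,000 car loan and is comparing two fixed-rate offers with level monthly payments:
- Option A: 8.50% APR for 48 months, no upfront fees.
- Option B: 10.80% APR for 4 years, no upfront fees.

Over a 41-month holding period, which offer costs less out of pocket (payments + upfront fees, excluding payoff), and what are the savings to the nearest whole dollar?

Option A by $2,616

Option A: at 8.50% the monthly rate is 0.0070833, so the payment is 58,000 × 0.0070833 / (1 − 1.0070833^−48) = $1,429.60.
Option B: monthly rate = 10.8%/12 = 0.0090000; payment = 58,000 × 0.0090000 / (1 − (1+0.0090000)^−48) = $1,493.41.
Over 41 months: Option A costs 41 × $1,429.60 = $58,613.60; Option B costs 41 × $1,493.41 = $61,229.81.
Option A is cheaper by $61,229.81 − $58,613.60 = $2,616.21.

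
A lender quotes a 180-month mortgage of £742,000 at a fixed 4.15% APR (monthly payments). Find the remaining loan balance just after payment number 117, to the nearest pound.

With monthly rate i = 4.15%/12 = 0.0034583, the balance after k of n payments is P · [(1+i)^n − (1+i)^k] / [(1+i)^n − 1].
(1+0.0034583)^180 = 1.86158089 and (1+0.0034583)^117 = 1.49769453, so the balance is 742,000 × (1.86158089 − 1.49769453) / (1.86158089 − 1) = £313,381.70.

£313,382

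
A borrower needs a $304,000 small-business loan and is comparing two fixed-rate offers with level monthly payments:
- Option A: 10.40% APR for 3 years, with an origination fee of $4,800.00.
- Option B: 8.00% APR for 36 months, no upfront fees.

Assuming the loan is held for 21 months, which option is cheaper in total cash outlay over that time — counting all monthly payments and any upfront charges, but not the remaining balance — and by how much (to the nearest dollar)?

Option B by $11,943

Option A: at 10.40% the monthly rate is 0.0086667, so the payment is 304,000 × 0.0086667 / (1 − 1.0086667^−36) = $9,866.41.
Option B: at 8.00% the monthly rate is 0.0066667, so the payment is 304,000 × 0.0066667 / (1 − 1.0066667^−36) = $9,526.26.
Over 21 months: Option A costs 21 × $9,866.41 + $4,800.00 = $211,994.61; Option B costs 21 × $9,526.26 = $200,051.46.
Option B is cheaper by $211,994.61 − $200,051.46 = $11,943.15.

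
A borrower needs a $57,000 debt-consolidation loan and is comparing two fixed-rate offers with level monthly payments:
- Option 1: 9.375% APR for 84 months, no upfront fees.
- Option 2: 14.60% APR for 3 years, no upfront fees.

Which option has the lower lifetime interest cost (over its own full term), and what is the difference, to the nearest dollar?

Option 2 by $7,217

Option 1: at 9.375% the monthly rate is 0.0078125, so the payment is 57,000 × 0.0078125 / (1 − 1.0078125^−84) = $927.96.
Total interest on Option 1 = 84 × $927.96 − $57,000 = $20,948.64.
Option 2: at 14.60% the monthly rate is 0.0121667, so the payment is 57,000 × 0.0121667 / (1 − 1.0121667^−36) = $1,964.78.
Total interest on Option 2 = 36 × $1,964.78 − $57,000 = $13,732.08.
Option 2 is lower by $7,216.56.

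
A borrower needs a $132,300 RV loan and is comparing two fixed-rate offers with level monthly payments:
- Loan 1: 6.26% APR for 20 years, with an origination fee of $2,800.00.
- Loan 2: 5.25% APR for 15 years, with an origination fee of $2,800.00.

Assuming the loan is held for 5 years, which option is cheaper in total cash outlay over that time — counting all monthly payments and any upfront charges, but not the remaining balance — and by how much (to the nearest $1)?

Loan 1: at 6.26% the monthly rate is 0.0052167, so the payment is 132,300 × 0.0052167 / (1 − 1.0052167^−240) = $967.79.
Loan 2: at 5.25% the monthly rate is 0.0043750, so the payment is 132,300 × 0.0043750 / (1 − 1.0043750^−180) = $1,063.53.
Over 60 months: Loan 1 costs 60 × $967.79 + $2,800.00 = $60,867.40; Loan 2 costs 60 × $1,063.53 + $2,800.00 = $66,611.80.
Loan 1 is cheaper by $66,611.80 − $60,867.40 = $5,744.40.

Loan 1 by $5,744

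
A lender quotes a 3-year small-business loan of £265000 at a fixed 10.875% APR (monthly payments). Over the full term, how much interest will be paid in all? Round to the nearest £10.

At 10.875% the monthly rate is 0.0090625, so the payment is 265,000 × 0.0090625 / (1 − 1.0090625^−36) = £8,660.08.
Total paid = 36 × £8,660.08 = £311,762.88; interest = £311,762.88 − £265,000 = £46,762.88.

£46,760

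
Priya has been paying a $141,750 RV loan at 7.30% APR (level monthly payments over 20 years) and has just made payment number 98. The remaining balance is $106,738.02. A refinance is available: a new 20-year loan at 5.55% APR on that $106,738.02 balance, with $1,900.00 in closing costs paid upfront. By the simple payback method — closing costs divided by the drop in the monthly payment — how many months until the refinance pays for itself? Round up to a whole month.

Current payment = 141,750 × 7.3%/12 / (1 − (1+0.0060833)^−240) = $1,124.66.
Refinanced payment = 106,738.02 × 0.0046250 / (1 − (1+0.0046250)^−240) = $737.25.
Monthly savings = $1,124.66 − $737.25 = $387.41.
Break-even = $1,900.00 / $387.41 = 4.90 → 5 months.

5 months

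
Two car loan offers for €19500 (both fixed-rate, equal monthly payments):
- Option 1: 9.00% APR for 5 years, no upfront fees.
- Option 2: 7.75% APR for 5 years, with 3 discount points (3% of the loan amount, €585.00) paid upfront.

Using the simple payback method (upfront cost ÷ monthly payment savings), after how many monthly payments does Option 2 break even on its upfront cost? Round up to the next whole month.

Option 1: monthly rate = 9%/12 = 0.0075000; payment = 19,500 × 0.0075000 / (1 − (1+0.0075000)^−60) = €404.79.
Option 2: at 7.75% the monthly rate is 0.0064583, so the payment is 19,500 × 0.0064583 / (1 − 1.0064583^−60) = €393.06.
Monthly savings = €404.79 − €393.06 = €11.73.
Break-even = €585.00 / €11.73 = 49.87 → 50 months.

50 months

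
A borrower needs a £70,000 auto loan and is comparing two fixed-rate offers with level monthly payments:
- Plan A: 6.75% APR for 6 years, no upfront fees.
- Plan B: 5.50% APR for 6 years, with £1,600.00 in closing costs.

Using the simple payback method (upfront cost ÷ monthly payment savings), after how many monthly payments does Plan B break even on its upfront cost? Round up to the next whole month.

39 months

Plan A: monthly rate = 6.75%/12 = 0.0056250; payment = 70,000 × 0.0056250 / (1 − (1+0.0056250)^−72) = £1,185.04.
Plan B: at 5.50% the monthly rate is 0.0045833, so the payment is 70,000 × 0.0045833 / (1 − 1.0045833^−72) = £1,143.65.
Monthly savings = £1,185.04 − £1,143.65 = £41.39.
Break-even = £1,600.00 / £41.39 = 38.66 → 39 months.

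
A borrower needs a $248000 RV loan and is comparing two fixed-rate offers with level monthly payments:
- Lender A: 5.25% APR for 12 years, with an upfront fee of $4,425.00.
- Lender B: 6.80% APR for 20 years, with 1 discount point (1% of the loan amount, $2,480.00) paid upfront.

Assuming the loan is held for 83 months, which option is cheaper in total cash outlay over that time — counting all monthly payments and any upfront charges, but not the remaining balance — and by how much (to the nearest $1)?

Lender A: at 5.25% the monthly rate is 0.0043750, so the payment is 248,000 × 0.0043750 / (1 − 1.0043750^−144) = $2,324.95.
Lender B: at 6.80% the monthly rate is 0.0056667, so the payment is 248,000 × 0.0056667 / (1 − 1.0056667^−240) = $1,893.08.
Over 83 months: Lender A costs 83 × $2,324.95 + $4,425.00 = $197,395.85; Lender B costs 83 × $1,893.08 + $2,480.00 = $159,605.64.
Lender B is cheaper by $197,395.85 − $159,605.64 = $37,790.21.

Lender B by $37,790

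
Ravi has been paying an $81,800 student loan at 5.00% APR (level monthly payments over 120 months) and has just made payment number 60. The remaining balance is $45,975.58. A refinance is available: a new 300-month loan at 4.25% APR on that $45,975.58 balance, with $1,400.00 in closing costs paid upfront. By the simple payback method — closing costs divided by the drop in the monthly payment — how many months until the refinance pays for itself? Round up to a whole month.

Current payment = 81,800 × 5%/12 / (1 − (1+0.0041667)^−120) = $867.62.
Refinanced payment = 45,975.58 × 0.0035417 / (1 − (1+0.0035417)^−300) = $249.07.
Monthly savings = $867.62 − $249.07 = $618.55.
Break-even = $1,400.00 / $618.55 = 2.26 → 3 months.

3 months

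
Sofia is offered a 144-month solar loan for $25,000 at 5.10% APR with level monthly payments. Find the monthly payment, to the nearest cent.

$232.48

Monthly rate = 5.1%/12 = 0.0042500; payment = 25,000 × 0.0042500 / (1 − (1+0.0042500)^−144) = $232.48.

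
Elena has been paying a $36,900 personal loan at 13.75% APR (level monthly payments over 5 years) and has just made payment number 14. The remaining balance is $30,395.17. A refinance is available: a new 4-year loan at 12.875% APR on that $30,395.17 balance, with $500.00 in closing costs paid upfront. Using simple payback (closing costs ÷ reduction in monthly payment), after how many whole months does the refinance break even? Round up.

Current payment = 36,900 × 13.75%/12 / (1 − (1+0.0114583)^−60) = $853.82.
Refinanced payment = 30,395.17 × 0.0107292 / (1 − (1+0.0107292)^−48) = $813.54.
Monthly savings = $853.82 − $813.54 = $40.28.
Break-even = $500.00 / $40.28 = 12.41 → 13 months.

13 months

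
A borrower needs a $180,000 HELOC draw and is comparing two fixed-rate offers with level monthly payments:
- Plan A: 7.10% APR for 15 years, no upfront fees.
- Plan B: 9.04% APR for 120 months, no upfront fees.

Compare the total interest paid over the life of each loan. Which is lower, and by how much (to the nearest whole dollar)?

Plan A: monthly rate = 7.1%/12 = 0.0059167; payment = 180,000 × 0.0059167 / (1 − (1+0.0059167)^−180) = $1,627.97.
Total interest on Plan A = 180 × $1,627.97 − $180,000 = $113,034.60.
Plan B: monthly rate = 9.04%/12 = 0.0075333; payment = 180,000 × 0.0075333 / (1 − (1+0.0075333)^−120) = $2,284.06.
Total interest on Plan B = 120 × $2,284.06 − $180,000 = $94,087.20.
Plan B is lower by $18,947.40.

Plan B by $18,947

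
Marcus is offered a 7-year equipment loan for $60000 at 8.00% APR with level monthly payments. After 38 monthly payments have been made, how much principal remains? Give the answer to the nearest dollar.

$36,942

With monthly rate i = 8%/12 = 0.0066667, the balance after k of n payments is P · [(1+i)^n − (1+i)^k] / [(1+i)^n − 1].
(1+0.0066667)^84 = 1.74742205 and (1+0.0066667)^38 = 1.28723000, so the balance is 60,000 × (1.74742205 − 1.28723000) / (1.74742205 − 1) = $36,942.34.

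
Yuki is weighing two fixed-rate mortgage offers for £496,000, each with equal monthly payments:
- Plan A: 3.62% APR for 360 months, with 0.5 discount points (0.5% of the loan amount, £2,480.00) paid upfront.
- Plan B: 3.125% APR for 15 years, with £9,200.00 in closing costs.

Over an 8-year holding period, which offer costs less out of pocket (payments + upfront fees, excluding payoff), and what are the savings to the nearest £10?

Plan A: at 3.62% the monthly rate is 0.0030167, so the payment is 496,000 × 0.0030167 / (1 − 1.0030167^−360) = £2,260.62.
Plan B: at 3.125% the monthly rate is 0.0026042, so the payment is 496,000 × 0.0026042 / (1 − 1.0026042^−180) = £3,455.18.
Over 96 months: Plan A costs 96 × £2,260.62 + £2,480.00 = £219,499.52; Plan B costs 96 × £3,455.18 + £9,200.00 = £340,897.28.
Plan A is cheaper by £340,897.28 − £219,499.52 = £121,397.76.

Plan A by £121,400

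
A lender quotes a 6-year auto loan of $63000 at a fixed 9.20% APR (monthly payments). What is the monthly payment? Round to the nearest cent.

$1,141.87

At 9.20% the monthly rate is 0.0076667, so the payment is 63,000 × 0.0076667 / (1 − 1.0076667^−72) = $1,141.87.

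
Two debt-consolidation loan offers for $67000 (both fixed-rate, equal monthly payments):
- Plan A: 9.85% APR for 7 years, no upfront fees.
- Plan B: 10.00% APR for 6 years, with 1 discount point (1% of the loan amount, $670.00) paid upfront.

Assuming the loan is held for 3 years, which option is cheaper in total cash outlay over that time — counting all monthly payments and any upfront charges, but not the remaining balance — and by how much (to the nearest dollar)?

Plan A: monthly rate = 9.85%/12 = 0.0082083; payment = 67,000 × 0.0082083 / (1 − (1+0.0082083)^−84) = $1,107.09.
Plan B: monthly rate = 10%/12 = 0.0083333; payment = 67,000 × 0.0083333 / (1 − (1+0.0083333)^−72) = $1,241.23.
Over 36 months: Plan A costs 36 × $1,107.09 = $39,855.24; Plan B costs 36 × $1,241.23 + $670.00 = $45,354.28.
Plan A is cheaper by $45,354.28 − $39,855.24 = $5,499.04.

Plan A by $5,499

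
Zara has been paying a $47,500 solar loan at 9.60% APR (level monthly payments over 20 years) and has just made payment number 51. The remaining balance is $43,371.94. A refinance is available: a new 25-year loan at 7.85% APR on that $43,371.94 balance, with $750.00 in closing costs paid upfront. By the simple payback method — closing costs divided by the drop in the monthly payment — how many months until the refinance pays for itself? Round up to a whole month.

Current payment = 47,500 × 9.6%/12 / (1 − (1+0.0080000)^−240) = $445.87.
Refinanced payment = 43,371.94 × 0.0065417 / (1 − (1+0.0065417)^−300) = $330.45.
Monthly savings = $445.87 − $330.45 = $115.42.
Break-even = $750.00 / $115.42 = 6.50 → 7 months.

7 months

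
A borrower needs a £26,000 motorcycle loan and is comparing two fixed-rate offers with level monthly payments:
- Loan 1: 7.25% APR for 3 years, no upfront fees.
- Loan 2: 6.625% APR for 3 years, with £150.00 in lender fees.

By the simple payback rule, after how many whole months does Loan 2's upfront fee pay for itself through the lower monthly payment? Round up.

Loan 1: at 7.25% the monthly rate is 0.0060417, so the payment is 26,000 × 0.0060417 / (1 − 1.0060417^−36) = £805.78.
Loan 2: at 6.625% the monthly rate is 0.0055208, so the payment is 26,000 × 0.0055208 / (1 − 1.0055208^−36) = £798.35.
Monthly savings = £805.78 − £798.35 = £7.43.
Break-even = £150.00 / £7.43 = 20.19 → 21 months.

21 months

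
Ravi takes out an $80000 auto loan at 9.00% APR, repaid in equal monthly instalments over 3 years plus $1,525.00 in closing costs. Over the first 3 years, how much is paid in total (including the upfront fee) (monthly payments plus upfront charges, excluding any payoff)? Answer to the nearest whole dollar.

$93,108

Monthly rate = 9%/12 = 0.0075000; payment = 80,000 × 0.0075000 / (1 − (1+0.0075000)^−36) = $2,543.98.
Total outlay = 36 × $2,543.98 + $1,525.00 = $93,108.28.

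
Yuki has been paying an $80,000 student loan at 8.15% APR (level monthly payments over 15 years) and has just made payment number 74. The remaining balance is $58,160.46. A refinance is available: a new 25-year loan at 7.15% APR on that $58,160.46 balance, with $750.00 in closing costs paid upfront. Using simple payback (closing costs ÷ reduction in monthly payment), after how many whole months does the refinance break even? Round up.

Current payment = 80,000 × 8.15%/12 / (1 − (1+0.0067917)^−180) = $771.47.
Refinanced payment = 58,160.46 × 0.0059583 / (1 − (1+0.0059583)^−300) = $416.65.
Monthly savings = $771.47 − $416.65 = $354.82.
Break-even = $750.00 / $354.82 = 2.11 → 3 months.

3 months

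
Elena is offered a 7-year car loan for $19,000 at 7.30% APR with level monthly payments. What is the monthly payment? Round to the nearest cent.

Monthly rate = 7.3%/12 = 0.0060833; payment = 19,000 × 0.0060833 / (1 − (1+0.0060833)^−84) = $289.56.

$289.56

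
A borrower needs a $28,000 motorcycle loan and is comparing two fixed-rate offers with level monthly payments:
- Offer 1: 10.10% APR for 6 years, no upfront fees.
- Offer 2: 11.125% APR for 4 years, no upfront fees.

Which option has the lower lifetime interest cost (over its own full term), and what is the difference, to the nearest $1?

Offer 2 by $2,632

Offer 1: monthly rate = 10.1%/12 = 0.0084167; payment = 28,000 × 0.0084167 / (1 − (1+0.0084167)^−72) = $520.14.
Total interest on Offer 1 = 72 × $520.14 − $28,000 = $9,450.08.
Offer 2: monthly rate = 11.125%/12 = 0.0092708; payment = 28,000 × 0.0092708 / (1 − (1+0.0092708)^−48) = $725.38.
Total interest on Offer 2 = 48 × $725.38 − $28,000 = $6,818.24.
Offer 2 is lower by $2,631.84.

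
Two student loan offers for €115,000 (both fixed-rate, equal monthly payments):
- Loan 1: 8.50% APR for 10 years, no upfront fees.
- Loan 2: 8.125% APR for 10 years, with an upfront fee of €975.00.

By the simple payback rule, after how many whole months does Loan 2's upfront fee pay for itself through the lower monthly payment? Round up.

43 months

Loan 1: monthly rate = 8.5%/12 = 0.0070833; payment = 115,000 × 0.0070833 / (1 − (1+0.0070833)^−120) = €1,425.84.
Loan 2: monthly rate = 8.125%/12 = 0.0067708; payment = 115,000 × 0.0067708 / (1 − (1+0.0067708)^−120) = €1,402.87.
Monthly savings = €1,425.84 − €1,402.87 = €22.97.
Break-even = €975.00 / €22.97 = 42.45 → 43 months.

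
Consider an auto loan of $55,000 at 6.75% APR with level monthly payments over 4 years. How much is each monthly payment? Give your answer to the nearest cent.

Monthly rate = 6.75%/12 = 0.0056250; payment = 55,000 × 0.0056250 / (1 − (1+0.0056250)^−48) = $1,310.67.

$1,310.67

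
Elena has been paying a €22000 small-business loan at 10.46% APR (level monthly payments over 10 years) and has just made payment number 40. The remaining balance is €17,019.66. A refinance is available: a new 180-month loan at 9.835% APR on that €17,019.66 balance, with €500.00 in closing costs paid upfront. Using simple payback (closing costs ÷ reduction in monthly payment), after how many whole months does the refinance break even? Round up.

5 months

Current payment = 22,000 × 10.46%/12 / (1 − (1+0.0087167)^−120) = €296.36.
Refinanced payment = 17,019.66 × 0.0081958 / (1 − (1+0.0081958)^−180) = €181.18.
Monthly savings = €296.36 − €181.18 = €115.18.
Break-even = €500.00 / €115.18 = 4.34 → 5 months.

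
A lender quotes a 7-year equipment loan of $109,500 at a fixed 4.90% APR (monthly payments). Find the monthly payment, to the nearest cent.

At 4.90% the monthly rate is 0.0040833, so the payment is 109,500 × 0.0040833 / (1 − 1.0040833^−84) = $1,542.52.

$1,542.52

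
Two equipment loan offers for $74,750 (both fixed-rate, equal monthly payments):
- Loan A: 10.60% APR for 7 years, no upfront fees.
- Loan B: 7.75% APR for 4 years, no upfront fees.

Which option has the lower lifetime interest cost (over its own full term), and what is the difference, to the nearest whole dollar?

Loan A: at 10.60% the monthly rate is 0.0088333, so the payment is 74,750 × 0.0088333 / (1 − 1.0088333^−84) = $1,264.24.
Total interest on Loan A = 84 × $1,264.24 − $74,750 = $31,446.16.
Loan B: monthly rate = 7.75%/12 = 0.0064583; payment = 74,750 × 0.0064583 / (1 − (1+0.0064583)^−48) = $1,816.11.
Total interest on Loan B = 48 × $1,816.11 − $74,750 = $12,423.28.
Loan B is lower by $19,022.88.

Loan B by $19,023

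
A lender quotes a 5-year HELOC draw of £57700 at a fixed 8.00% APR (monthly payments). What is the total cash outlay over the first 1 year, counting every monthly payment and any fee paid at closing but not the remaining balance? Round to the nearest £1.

£14,039

At 8.00% the monthly rate is 0.0066667, so the payment is 57,700 × 0.0066667 / (1 − 1.0066667^−60) = £1,169.95.
Total outlay = 12 × £1,169.95 = £14,039.40.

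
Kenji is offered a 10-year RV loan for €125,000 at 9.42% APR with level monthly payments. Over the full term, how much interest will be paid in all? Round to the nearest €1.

Monthly rate = 9.42%/12 = 0.0078500; payment = 125,000 × 0.0078500 / (1 − (1+0.0078500)^−120) = €1,612.00.
Total paid = 120 × €1,612.00 = €193,440.00; interest = €193,440.00 − €125,000 = €68,440.00.

€68,440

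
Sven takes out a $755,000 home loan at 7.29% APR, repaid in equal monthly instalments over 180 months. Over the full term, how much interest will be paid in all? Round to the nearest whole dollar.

Monthly rate = 7.29%/12 = 0.0060750; payment = 755,000 × 0.0060750 / (1 − (1+0.0060750)^−180) = $6,909.15.
Total paid = 180 × $6,909.15 = $1,243,647.00; interest = $1,243,647.00 − $755,000 = $488,647.00.

$488,647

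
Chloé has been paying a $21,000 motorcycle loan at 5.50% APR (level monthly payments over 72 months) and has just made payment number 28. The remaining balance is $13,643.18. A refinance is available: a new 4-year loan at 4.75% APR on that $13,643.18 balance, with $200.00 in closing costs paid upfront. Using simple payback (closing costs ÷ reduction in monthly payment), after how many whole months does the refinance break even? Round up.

Current payment = 21,000 × 5.5%/12 / (1 − (1+0.0045833)^−72) = $343.10.
Refinanced payment = 13,643.18 × 0.0039583 / (1 − (1+0.0039583)^−48) = $312.65.
Monthly savings = $343.10 − $312.65 = $30.45.
Break-even = $200.00 / $30.45 = 6.57 → 7 months.

7 months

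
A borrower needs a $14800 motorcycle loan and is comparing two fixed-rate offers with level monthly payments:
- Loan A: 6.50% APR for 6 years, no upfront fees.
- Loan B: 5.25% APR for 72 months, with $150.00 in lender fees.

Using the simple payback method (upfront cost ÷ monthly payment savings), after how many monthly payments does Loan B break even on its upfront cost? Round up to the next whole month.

18 months

Loan A: at 6.50% the monthly rate is 0.0054167, so the payment is 14,800 × 0.0054167 / (1 − 1.0054167^−72) = $248.79.
Loan B: monthly rate = 5.25%/12 = 0.0043750; payment = 14,800 × 0.0043750 / (1 − (1+0.0043750)^−72) = $240.07.
Monthly savings = $248.79 − $240.07 = $8.72.
Break-even = $150.00 / $8.72 = 17.20 → 18 months.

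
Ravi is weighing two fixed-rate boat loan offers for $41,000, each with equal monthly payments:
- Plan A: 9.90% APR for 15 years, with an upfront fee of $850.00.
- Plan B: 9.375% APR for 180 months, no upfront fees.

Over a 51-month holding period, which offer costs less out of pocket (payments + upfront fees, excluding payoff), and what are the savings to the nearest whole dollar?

Plan A: monthly rate = 9.9%/12 = 0.0082500; payment = 41,000 × 0.0082500 / (1 − (1+0.0082500)^−180) = $438.08.
Plan B: monthly rate = 9.375%/12 = 0.0078125; payment = 41,000 × 0.0078125 / (1 − (1+0.0078125)^−180) = $425.05.
Over 51 months: Plan A costs 51 × $438.08 + $850.00 = $23,192.08; Plan B costs 51 × $425.05 = $21,677.55.
Plan B is cheaper by $23,192.08 − $21,677.55 = $1,514.53.

Plan B by $1,515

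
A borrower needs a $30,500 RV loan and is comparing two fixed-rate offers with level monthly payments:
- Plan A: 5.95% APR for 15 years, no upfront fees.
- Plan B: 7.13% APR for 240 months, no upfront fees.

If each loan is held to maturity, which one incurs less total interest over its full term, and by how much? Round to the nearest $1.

Plan A by $11,145

Plan A: monthly rate = 5.95%/12 = 0.0049583; payment = 30,500 × 0.0049583 / (1 − (1+0.0049583)^−180) = $256.55.
Total interest on Plan A = 180 × $256.55 − $30,500 = $15,679.00.
Plan B: at 7.13% the monthly rate is 0.0059417, so the payment is 30,500 × 0.0059417 / (1 − 1.0059417^−240) = $238.85.
Total interest on Plan B = 240 × $238.85 − $30,500 = $26,824.00.
Plan A is lower by $11,145.00.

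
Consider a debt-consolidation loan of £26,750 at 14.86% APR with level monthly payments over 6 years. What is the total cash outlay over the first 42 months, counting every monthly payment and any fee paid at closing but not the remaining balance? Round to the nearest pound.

At 14.86% the monthly rate is 0.0123833, so the payment is 26,750 × 0.0123833 / (1 − 1.0123833^−72) = £563.60.
Total outlay = 42 × £563.60 = £23,671.20.

£23,671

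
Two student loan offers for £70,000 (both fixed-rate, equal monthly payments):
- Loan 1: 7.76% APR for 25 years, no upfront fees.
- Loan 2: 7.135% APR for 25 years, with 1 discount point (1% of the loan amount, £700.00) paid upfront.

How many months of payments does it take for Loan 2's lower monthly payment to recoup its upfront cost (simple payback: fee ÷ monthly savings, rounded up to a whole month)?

25 months

Loan 1: monthly rate = 7.76%/12 = 0.0064667; payment = 70,000 × 0.0064667 / (1 − (1+0.0064667)^−300) = £529.19.
Loan 2: at 7.135% the monthly rate is 0.0059458, so the payment is 70,000 × 0.0059458 / (1 − 1.0059458^−300) = £500.79.
Monthly savings = £529.19 − £500.79 = £28.40.
Break-even = £700.00 / £28.40 = 24.65 → 25 months.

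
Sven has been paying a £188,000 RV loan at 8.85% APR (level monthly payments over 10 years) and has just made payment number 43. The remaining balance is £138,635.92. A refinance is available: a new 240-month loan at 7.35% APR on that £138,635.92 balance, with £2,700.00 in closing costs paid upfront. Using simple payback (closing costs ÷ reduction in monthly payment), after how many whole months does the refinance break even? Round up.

Current payment = 188,000 × 8.85%/12 / (1 − (1+0.0073750)^−120) = £2,366.27.
Refinanced payment = 138,635.92 × 0.0061250 / (1 − (1+0.0061250)^−240) = £1,104.16.
Monthly savings = £2,366.27 − £1,104.16 = £1,262.11.
Break-even = £2,700.00 / £1,262.11 = 2.14 → 3 months.

3 months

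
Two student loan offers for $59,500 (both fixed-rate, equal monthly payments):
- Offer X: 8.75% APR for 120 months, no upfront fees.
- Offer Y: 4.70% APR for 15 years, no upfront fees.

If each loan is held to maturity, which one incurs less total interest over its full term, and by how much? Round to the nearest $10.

Offer X: at 8.75% the monthly rate is 0.0072917, so the payment is 59,500 × 0.0072917 / (1 − 1.0072917^−120) = $745.69.
Total interest on Offer X = 120 × $745.69 − $59,500 = $29,982.80.
Offer Y: at 4.70% the monthly rate is 0.0039167, so the payment is 59,500 × 0.0039167 / (1 − 1.0039167^−180) = $461.28.
Total interest on Offer Y = 180 × $461.28 − $59,500 = $23,530.40.
Offer Y is lower by $6,452.40.

Offer Y by $6,450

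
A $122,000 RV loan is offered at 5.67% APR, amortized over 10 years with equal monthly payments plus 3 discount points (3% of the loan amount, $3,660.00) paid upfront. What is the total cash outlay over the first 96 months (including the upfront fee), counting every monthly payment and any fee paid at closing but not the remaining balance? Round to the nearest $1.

At 5.67% the monthly rate is 0.0047250, so the payment is 122,000 × 0.0047250 / (1 − 1.0047250^−120) = $1,334.32.
Total outlay = 96 × $1,334.32 + $3,660.00 = $131,754.72.

$131,755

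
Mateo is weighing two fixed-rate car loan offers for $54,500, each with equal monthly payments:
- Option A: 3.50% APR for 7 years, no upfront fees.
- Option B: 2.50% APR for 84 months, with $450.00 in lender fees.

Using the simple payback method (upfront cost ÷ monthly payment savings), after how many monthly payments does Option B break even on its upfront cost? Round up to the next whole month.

19 months

Option A: at 3.50% the monthly rate is 0.0029167, so the payment is 54,500 × 0.0029167 / (1 − 1.0029167^−84) = $732.47.
Option B: at 2.50% the monthly rate is 0.0020833, so the payment is 54,500 × 0.0020833 / (1 − 1.0020833^−84) = $707.91.
Monthly savings = $732.47 − $707.91 = $24.56.
Break-even = $450.00 / $24.56 = 18.32 → 19 months.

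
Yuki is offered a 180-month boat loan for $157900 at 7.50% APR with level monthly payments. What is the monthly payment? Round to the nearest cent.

Monthly rate = 7.5%/12 = 0.0062500; payment = 157,900 × 0.0062500 / (1 − (1+0.0062500)^−180) = $1,463.75.

$1,463.75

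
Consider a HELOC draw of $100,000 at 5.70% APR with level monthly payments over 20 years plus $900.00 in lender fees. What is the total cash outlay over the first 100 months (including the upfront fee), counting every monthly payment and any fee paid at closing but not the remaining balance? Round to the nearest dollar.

Monthly rate = 5.7%/12 = 0.0047500; payment = 100,000 × 0.0047500 / (1 − (1+0.0047500)^−240) = $699.23.
Total outlay = 100 × $699.23 + $900.00 = $70,823.00.

$70,823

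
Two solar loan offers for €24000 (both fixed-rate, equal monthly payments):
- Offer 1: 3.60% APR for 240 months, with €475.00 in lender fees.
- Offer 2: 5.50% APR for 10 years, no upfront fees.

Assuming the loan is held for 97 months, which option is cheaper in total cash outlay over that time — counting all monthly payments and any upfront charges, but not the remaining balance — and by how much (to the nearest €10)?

Offer 1: monthly rate = 3.6%/12 = 0.0030000; payment = 24,000 × 0.0030000 / (1 − (1+0.0030000)^−240) = €140.43.
Offer 2: monthly rate = 5.5%/12 = 0.0045833; payment = 24,000 × 0.0045833 / (1 − (1+0.0045833)^−120) = €260.46.
Over 97 months: Offer 1 costs 97 × €140.43 + €475.00 = €14,096.71; Offer 2 costs 97 × €260.46 = €25,264.62.
Offer 1 is cheaper by €25,264.62 − €14,096.71 = €11,167.91.

Offer 1 by €11,170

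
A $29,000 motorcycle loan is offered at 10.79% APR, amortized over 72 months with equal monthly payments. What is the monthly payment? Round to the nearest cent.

At 10.79% the monthly rate is 0.0089917, so the payment is 29,000 × 0.0089917 / (1 − 1.0089917^−72) = $548.87.

$548.87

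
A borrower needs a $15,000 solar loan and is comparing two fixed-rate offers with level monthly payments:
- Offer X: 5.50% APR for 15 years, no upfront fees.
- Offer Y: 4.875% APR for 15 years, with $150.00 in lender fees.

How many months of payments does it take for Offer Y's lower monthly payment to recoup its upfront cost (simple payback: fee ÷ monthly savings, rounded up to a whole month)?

31 months

Offer X: monthly rate = 5.5%/12 = 0.0045833; payment = 15,000 × 0.0045833 / (1 − (1+0.0045833)^−180) = $122.56.
Offer Y: monthly rate = 4.875%/12 = 0.0040625; payment = 15,000 × 0.0040625 / (1 − (1+0.0040625)^−180) = $117.64.
Monthly savings = $122.56 − $117.64 = $4.92.
Break-even = $150.00 / $4.92 = 30.49 → 31 months.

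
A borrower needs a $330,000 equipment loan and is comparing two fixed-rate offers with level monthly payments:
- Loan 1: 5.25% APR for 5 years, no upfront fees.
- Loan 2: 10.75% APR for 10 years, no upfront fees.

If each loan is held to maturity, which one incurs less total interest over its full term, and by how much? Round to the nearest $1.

Loan 1 by $163,979

Loan 1: monthly rate = 5.25%/12 = 0.0043750; payment = 330,000 × 0.0043750 / (1 − (1+0.0043750)^−60) = $6,265.37.
Total interest on Loan 1 = 60 × $6,265.37 − $330,000 = $45,922.20.
Loan 2: monthly rate = 10.75%/12 = 0.0089583; payment = 330,000 × 0.0089583 / (1 − (1+0.0089583)^−120) = $4,499.18.
Total interest on Loan 2 = 120 × $4,499.18 − $330,000 = $209,901.60.
Loan 1 is lower by $163,979.40.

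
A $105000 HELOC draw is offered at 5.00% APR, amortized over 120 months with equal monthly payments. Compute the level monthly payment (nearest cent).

$1,113.69

At 5.00% the monthly rate is 0.0041667, so the payment is 105,000 × 0.0041667 / (1 − 1.0041667^−120) = $1,113.69.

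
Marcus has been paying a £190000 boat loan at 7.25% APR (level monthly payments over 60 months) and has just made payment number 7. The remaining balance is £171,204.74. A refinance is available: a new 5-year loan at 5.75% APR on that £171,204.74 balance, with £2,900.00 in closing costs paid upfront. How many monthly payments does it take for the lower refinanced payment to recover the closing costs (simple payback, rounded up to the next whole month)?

6 months

Current payment = 190,000 × 7.25%/12 / (1 − (1+0.0060417)^−60) = £3,784.68.
Refinanced payment = 171,204.74 × 0.0047917 / (1 − (1+0.0047917)^−60) = £3,290.00.
Monthly savings = £3,784.68 − £3,290.00 = £494.68.
Break-even = £2,900.00 / £494.68 = 5.86 → 6 months.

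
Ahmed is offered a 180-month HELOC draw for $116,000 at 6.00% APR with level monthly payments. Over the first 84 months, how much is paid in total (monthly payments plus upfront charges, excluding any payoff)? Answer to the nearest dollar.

At 6.00% the monthly rate is 0.0050000, so the payment is 116,000 × 0.0050000 / (1 − 1.0050000^−180) = $978.87.
Total outlay = 84 × $978.87 = $82,225.08.

$82,225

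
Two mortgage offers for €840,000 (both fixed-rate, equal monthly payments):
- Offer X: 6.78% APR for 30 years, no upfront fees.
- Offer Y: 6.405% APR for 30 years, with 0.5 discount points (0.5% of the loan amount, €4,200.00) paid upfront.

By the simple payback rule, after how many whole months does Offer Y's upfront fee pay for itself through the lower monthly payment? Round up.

21 months

Offer X: monthly rate = 6.78%/12 = 0.0056500; payment = 840,000 × 0.0056500 / (1 − (1+0.0056500)^−360) = €5,464.99.
Offer Y: monthly rate = 6.405%/12 = 0.0053375; payment = 840,000 × 0.0053375 / (1 − (1+0.0053375)^−360) = €5,257.00.
Monthly savings = €5,464.99 − €5,257.00 = €207.99.
Break-even = €4,200.00 / €207.99 = 20.19 → 21 months.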